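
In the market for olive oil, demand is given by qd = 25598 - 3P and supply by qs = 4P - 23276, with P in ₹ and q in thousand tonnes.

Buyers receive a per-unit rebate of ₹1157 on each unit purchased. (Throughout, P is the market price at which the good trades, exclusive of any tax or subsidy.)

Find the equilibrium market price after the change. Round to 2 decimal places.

7477.86

Before the shock: 25598 - 3P = 4P - 23276 ⇒ 48874 = 7P ⇒ P = 6982, q = 4652.
Since buyers' out-of-pocket price is the market price minus the rebate, the effective demand curve becomes qd = 29069 - 3P.
Setting them equal: 29069 - 3P = 4P - 23276 → 52345 = 7P, so P = 52345/7 ≈ 7477.8571 and q = 46448/7 ≈ 6635.4286.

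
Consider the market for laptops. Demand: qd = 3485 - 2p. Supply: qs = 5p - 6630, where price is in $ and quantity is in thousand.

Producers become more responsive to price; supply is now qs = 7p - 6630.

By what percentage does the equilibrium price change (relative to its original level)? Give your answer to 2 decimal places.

Initially, 3485 - 2p = 5p - 6630, so 10115 = 7p and p = 1445, q = 595.
With the change applied: demand qd = 3485 - 2p, supply qs = 7p - 6630.
Setting them equal: 3485 - 2p = 7p - 6630 → 10115 = 9p, so p = 10115/9 ≈ 1123.8889 and q = 11135/9 ≈ 1237.2222.
%Δp = (1123.8889 − 1445) / 1445 × 100 = -22.22%.

-22.22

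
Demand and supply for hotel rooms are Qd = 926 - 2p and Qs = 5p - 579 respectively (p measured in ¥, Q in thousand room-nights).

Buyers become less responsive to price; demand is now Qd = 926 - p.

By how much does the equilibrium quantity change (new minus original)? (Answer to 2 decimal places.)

Solve the original market: 926 - 2p = 5p - 579, hence p = 215 and Q = 496.
With the change applied: demand Qd = 926 - p, supply Qs = 5p - 579.
New equilibrium: 926 - p = 5p - 579 ⇒ 1505 = 6p ⇒ p = 1505/6 ≈ 250.8333, Q = 4051/6 ≈ 675.1667.
ΔQ = 675.1667 − 496 = +179.17.

+179.17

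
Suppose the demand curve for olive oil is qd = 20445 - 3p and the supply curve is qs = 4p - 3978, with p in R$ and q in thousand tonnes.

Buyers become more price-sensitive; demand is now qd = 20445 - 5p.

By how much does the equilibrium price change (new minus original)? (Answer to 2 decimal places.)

-775.33

Initially, 20445 - 3p = 4p - 3978, so 24423 = 7p and p = 3489, q = 9978.
With the change applied: demand qd = 20445 - 5p, supply qs = 4p - 3978.
Equate the new curves: 20445 - 5p = 4p - 3978, giving 24423 = 9p, p = 8141/3 ≈ 2713.6667, q = 20630/3 ≈ 6876.6667.
Δp = 2713.6667 − 3489 = -775.33.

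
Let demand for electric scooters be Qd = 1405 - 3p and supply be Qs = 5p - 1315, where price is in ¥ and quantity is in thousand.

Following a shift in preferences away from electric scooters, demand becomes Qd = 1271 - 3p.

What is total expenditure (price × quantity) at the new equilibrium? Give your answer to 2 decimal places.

Before the shock: 1405 - 3p = 5p - 1315 ⇒ 2720 = 8p ⇒ p = 340, Q = 385.
The shock moves the curves to Qd = 1271 - 3p and Qs = 5p - 1315.
Setting them equal: 1271 - 3p = 5p - 1315 → 2586 = 8p, so p = 323.25 and Q = 301.25.
New expenditure = 323.25 × 301.25 = 97379.06.

97379.06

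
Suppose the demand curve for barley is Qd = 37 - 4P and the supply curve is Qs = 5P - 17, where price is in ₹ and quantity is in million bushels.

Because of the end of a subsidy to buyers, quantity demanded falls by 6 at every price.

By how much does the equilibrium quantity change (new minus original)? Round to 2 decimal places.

-3.33

Initially, 37 - 4P = 5P - 17, so 54 = 9P and P = 6, Q = 13.
After the shift, demand is Qd = 31 - 4P and supply is Qs = 5P - 17.
New equilibrium: 31 - 4P = 5P - 17 ⇒ 48 = 9P ⇒ P = 16/3 ≈ 5.3333, Q = 29/3 ≈ 9.6667.
ΔQ = 9.6667 − 13 = -3.33.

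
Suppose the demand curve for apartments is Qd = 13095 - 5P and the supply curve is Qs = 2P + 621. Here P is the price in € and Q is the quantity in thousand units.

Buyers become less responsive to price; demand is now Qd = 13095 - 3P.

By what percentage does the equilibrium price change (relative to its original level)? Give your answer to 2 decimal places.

Solve the original market: 13095 - 5P = 2P + 621, hence P = 1782 and Q = 4185.
The shock moves the curves to Qd = 13095 - 3P and Qs = 2P + 621.
Clearing the new market: 13095 - 3P = 2P + 621, so P = 2494.8 and Q = 5610.6.
%ΔP = (2494.8 − 1782) / 1782 × 100 = +40.00%.

+40.00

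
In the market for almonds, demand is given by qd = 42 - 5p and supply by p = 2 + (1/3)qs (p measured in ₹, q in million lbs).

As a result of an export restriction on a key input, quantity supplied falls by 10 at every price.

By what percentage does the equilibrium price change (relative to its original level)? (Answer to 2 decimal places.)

Before the shock: 42 - 5p = 3p - 6 ⇒ 48 = 8p ⇒ p = 6, q = 12.
With the change applied: demand qd = 42 - 5p, supply qs = 3p - 16.
Clearing the new market: 42 - 5p = 3p - 16, so p = 7.25 and q = 5.75.
%Δp = (7.25 − 6) / 6 × 100 = +20.83%.

+20.83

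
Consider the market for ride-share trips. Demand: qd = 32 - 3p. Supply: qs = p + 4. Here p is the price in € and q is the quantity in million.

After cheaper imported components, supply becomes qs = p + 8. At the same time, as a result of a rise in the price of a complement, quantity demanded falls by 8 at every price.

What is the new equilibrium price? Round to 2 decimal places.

4.00

Original equilibrium: 32 - 3p = p + 4 gives 28 = 4p, so p = 7 and q = 11.
With the change applied: demand qd = 24 - 3p, supply qs = p + 8.
New equilibrium: 24 - 3p = p + 8 ⇒ 16 = 4p ⇒ p = 4, q = 12.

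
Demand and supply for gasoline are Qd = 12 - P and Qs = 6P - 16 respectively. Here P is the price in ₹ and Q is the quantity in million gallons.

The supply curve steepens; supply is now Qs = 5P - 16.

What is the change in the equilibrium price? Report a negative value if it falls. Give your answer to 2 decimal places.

Initially, 12 - P = 6P - 16, so 28 = 7P and P = 4, Q = 8.
After the shift, demand is Qd = 12 - P and supply is Qs = 5P - 16.
Setting them equal: 12 - P = 5P - 16 → 28 = 6P, so P = 14/3 ≈ 4.6667 and Q = 22/3 ≈ 7.3333.
ΔP = 4.6667 − 4 = +0.67.

+0.67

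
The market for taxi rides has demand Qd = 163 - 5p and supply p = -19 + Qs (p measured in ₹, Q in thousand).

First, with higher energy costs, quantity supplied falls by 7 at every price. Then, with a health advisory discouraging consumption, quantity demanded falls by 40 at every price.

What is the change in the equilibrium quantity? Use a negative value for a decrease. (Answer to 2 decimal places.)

Initially, 163 - 5p = p + 19, so 144 = 6p and p = 24, Q = 43.
After the shift, demand is Qd = 123 - 5p and supply is Qs = p + 12.
New equilibrium: 123 - 5p = p + 12 ⇒ 111 = 6p ⇒ p = 18.5, Q = 30.5.
ΔQ = 30.5 − 43 = -12.50.

-12.50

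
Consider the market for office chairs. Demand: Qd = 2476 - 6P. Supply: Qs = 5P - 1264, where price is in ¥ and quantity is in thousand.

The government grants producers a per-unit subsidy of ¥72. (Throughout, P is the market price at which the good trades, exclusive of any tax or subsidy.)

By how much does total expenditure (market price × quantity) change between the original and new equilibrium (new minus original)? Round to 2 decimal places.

+46068.10

Original equilibrium: 2476 - 6P = 5P - 1264 gives 3740 = 11P, so P = 340 and Q = 436.
Since sellers receive the price plus the subsidy, the effective supply curve becomes Qs = 5P - 904.
Clearing the new market: 2476 - 6P = 5P - 904, so P = 3380/11 ≈ 307.2727 and Q = 6956/11 ≈ 632.3636.
Expenditure moves from 340×436 = 148240 to 307.2727×632.3636 = 194308.0992; change = +46068.10.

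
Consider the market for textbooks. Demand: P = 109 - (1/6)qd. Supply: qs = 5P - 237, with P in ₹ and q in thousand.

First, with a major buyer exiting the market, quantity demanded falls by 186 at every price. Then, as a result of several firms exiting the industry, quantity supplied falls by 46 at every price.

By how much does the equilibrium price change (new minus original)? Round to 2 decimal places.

Before the shock: 654 - 6P = 5P - 237 ⇒ 891 = 11P ⇒ P = 81, q = 168.
After the shift, demand is qd = 468 - 6P and supply is qs = 5P - 283.
Equate the new curves: 468 - 6P = 5P - 283, giving 751 = 11P, P = 751/11 ≈ 68.2727, q = 642/11 ≈ 58.3636.
ΔP = 68.2727 − 81 = -12.73.

-12.73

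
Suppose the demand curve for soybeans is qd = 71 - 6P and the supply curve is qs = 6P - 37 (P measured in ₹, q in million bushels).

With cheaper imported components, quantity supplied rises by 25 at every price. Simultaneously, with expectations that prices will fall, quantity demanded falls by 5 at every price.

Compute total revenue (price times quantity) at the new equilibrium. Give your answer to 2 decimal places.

175.50

Solve the original market: 71 - 6P = 6P - 37, hence P = 9 and q = 17.
After the shift, demand is qd = 66 - 6P and supply is qs = 6P - 12.
Setting them equal: 66 - 6P = 6P - 12 → 78 = 12P, so P = 6.5 and q = 27.
New expenditure = 6.5 × 27 = 175.50.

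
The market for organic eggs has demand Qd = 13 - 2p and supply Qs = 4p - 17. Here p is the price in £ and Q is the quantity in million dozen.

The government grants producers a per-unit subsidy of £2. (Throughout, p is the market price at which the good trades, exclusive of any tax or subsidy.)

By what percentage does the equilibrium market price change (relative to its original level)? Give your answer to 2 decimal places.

Initially, 13 - 2p = 4p - 17, so 30 = 6p and p = 5, Q = 3.
Since sellers receive the price plus the subsidy, the effective supply curve becomes Qs = 4p - 9.
Clearing the new market: 13 - 2p = 4p - 9, so p = 11/3 ≈ 3.6667 and Q = 17/3 ≈ 5.6667.
%Δp = (3.6667 − 5) / 5 × 100 = -26.67%.

-26.67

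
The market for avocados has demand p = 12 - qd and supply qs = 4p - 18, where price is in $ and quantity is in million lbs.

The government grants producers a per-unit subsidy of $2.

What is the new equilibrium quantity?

7.6

Initially, 12 - p = 4p - 18, so 30 = 5p and p = 6, q = 6.
Since sellers receive the price plus the subsidy, the effective supply curve becomes qs = 4p - 10.
Equate the new curves: 12 - p = 4p - 10, giving 22 = 5p, p = 4.4, q = 7.6.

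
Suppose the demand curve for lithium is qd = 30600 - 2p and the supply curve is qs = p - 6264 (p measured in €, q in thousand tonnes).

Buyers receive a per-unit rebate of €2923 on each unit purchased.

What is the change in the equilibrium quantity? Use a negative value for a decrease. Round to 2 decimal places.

+1948.67

Solve the original market: 30600 - 2p = p - 6264, hence p = 12288 and q = 6024.
Since buyers' out-of-pocket price is the market price minus the rebate, the effective demand curve becomes qd = 36446 - 2p.
Equate the new curves: 36446 - 2p = p - 6264, giving 42710 = 3p, p = 42710/3 ≈ 14236.6667, q = 23918/3 ≈ 7972.6667.
Δq = 7972.6667 − 6024 = +1948.67.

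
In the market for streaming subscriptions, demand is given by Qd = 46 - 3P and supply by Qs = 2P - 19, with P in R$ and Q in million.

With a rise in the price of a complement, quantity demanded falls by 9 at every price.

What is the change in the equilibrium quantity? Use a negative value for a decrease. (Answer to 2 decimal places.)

Before the shock: 46 - 3P = 2P - 19 ⇒ 65 = 5P ⇒ P = 13, Q = 7.
After the shift, demand is Qd = 37 - 3P and supply is Qs = 2P - 19.
Equate the new curves: 37 - 3P = 2P - 19, giving 56 = 5P, P = 11.2, Q = 3.4.
ΔQ = 3.4 − 7 = -3.60.

-3.60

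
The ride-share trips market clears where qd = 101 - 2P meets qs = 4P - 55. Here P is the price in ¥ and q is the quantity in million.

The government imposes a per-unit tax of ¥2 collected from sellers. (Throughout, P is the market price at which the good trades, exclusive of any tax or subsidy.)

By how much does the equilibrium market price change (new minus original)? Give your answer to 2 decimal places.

+1.33

Original equilibrium: 101 - 2P = 4P - 55 gives 156 = 6P, so P = 26 and q = 49.
Since sellers keep the price net of the tax, the effective supply curve becomes qs = 4P - 63.
Clearing the new market: 101 - 2P = 4P - 63, so P = 82/3 ≈ 27.3333 and q = 139/3 ≈ 46.3333.
ΔP = 27.3333 − 26 = +1.33.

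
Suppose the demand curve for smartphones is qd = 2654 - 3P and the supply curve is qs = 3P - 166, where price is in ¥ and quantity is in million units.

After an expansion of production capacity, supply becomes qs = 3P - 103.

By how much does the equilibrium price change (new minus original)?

Original equilibrium: 2654 - 3P = 3P - 166 gives 2820 = 6P, so P = 470 and q = 1244.
With the change applied: demand qd = 2654 - 3P, supply qs = 3P - 103.
Equate the new curves: 2654 - 3P = 3P - 103, giving 2757 = 6P, P = 459.5, q = 1275.5.
ΔP = 459.5 − 470 = -10.5.

-10.5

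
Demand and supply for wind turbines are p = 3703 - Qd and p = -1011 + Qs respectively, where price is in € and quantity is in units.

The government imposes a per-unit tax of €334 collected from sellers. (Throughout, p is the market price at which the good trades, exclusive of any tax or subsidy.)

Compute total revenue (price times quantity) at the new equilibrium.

Solve the original market: 3703 - p = p + 1011, hence p = 1346 and Q = 2357.
Since sellers keep the price net of the tax, the effective supply curve becomes Qs = p + 677.
Clearing the new market: 3703 - p = p + 677, so p = 1513 and Q = 2190.
New expenditure = 1513 × 2190 = 3313470.

3313470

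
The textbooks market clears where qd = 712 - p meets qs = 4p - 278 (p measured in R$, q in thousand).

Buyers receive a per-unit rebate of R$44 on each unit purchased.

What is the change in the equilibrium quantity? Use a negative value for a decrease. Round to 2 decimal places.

+35.20

Initially, 712 - p = 4p - 278, so 990 = 5p and p = 198, q = 514.
Since buyers' out-of-pocket price is the market price minus the rebate, the effective demand curve becomes qd = 756 - p.
Clearing the new market: 756 - p = 4p - 278, so p = 206.8 and q = 549.2.
Δq = 549.2 − 514 = +35.20.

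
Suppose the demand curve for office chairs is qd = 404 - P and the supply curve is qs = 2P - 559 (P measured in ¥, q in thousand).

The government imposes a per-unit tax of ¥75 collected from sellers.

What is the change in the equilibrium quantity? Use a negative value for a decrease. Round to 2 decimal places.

Initially, 404 - P = 2P - 559, so 963 = 3P and P = 321, q = 83.
Since sellers keep the price net of the tax, the effective supply curve becomes qs = 2P - 709.
Setting them equal: 404 - P = 2P - 709 → 1113 = 3P, so P = 371 and q = 33.
Δq = 33 − 83 = -50.00.

-50.00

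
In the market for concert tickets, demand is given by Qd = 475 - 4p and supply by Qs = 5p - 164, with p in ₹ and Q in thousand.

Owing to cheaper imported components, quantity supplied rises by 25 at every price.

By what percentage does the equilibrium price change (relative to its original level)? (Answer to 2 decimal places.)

-3.91

Original equilibrium: 475 - 4p = 5p - 164 gives 639 = 9p, so p = 71 and Q = 191.
With the change applied: demand Qd = 475 - 4p, supply Qs = 5p - 139.
Clearing the new market: 475 - 4p = 5p - 139, so p = 614/9 ≈ 68.2222 and Q = 1819/9 ≈ 202.1111.
%Δp = (68.2222 − 71) / 71 × 100 = -3.91%.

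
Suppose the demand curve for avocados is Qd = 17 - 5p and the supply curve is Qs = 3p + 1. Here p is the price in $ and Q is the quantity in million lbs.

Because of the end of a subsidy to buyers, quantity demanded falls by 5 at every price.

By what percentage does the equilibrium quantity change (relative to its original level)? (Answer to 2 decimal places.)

Original equilibrium: 17 - 5p = 3p + 1 gives 16 = 8p, so p = 2 and Q = 7.
After the shift, demand is Qd = 12 - 5p and supply is Qs = 3p + 1.
New equilibrium: 12 - 5p = 3p + 1 ⇒ 11 = 8p ⇒ p = 1.375, Q = 5.125.
%ΔQ = (5.125 − 7) / 7 × 100 = -26.79%.

-26.79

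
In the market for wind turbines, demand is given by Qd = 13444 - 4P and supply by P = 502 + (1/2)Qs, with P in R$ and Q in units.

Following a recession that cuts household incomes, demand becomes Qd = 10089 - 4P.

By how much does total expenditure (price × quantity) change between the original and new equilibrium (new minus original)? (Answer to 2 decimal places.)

-4199155.28

Solve the original market: 13444 - 4P = 2P - 1004, hence P = 2408 and Q = 3812.
The shock moves the curves to Qd = 10089 - 4P and Qs = 2P - 1004.
Clearing the new market: 10089 - 4P = 2P - 1004, so P = 11093/6 ≈ 1848.8333 and Q = 8081/3 ≈ 2693.6667.
Expenditure moves from 2408×3812 = 9179296 to 1848.8333×2693.6667 = 4980140.7222; change = -4199155.28.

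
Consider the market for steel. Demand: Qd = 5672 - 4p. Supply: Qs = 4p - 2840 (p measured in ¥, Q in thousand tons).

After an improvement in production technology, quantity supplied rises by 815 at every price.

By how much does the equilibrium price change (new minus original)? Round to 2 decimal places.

Original equilibrium: 5672 - 4p = 4p - 2840 gives 8512 = 8p, so p = 1064 and Q = 1416.
The new curves are Qd = 5672 - 4p (demand) and Qs = 4p - 2025 (supply).
Equate the new curves: 5672 - 4p = 4p - 2025, giving 7697 = 8p, p = 962.125, Q = 1823.5.
Δp = 962.125 − 1064 = -101.88.

-101.88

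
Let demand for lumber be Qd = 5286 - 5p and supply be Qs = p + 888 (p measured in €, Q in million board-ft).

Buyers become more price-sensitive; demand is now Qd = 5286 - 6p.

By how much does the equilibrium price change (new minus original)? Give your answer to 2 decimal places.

Original equilibrium: 5286 - 5p = p + 888 gives 4398 = 6p, so p = 733 and Q = 1621.
After the shift, demand is Qd = 5286 - 6p and supply is Qs = p + 888.
Setting them equal: 5286 - 6p = p + 888 → 4398 = 7p, so p = 4398/7 ≈ 628.2857 and Q = 10614/7 ≈ 1516.2857.
Δp = 628.2857 − 733 = -104.71.

-104.71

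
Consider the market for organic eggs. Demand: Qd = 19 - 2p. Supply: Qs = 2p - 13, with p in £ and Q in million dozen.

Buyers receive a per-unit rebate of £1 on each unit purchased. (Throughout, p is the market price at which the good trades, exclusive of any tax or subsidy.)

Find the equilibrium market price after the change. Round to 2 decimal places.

Solve the original market: 19 - 2p = 2p - 13, hence p = 8 and Q = 3.
Since buyers' out-of-pocket price is the market price minus the rebate, the effective demand curve becomes Qd = 21 - 2p.
Clearing the new market: 21 - 2p = 2p - 13, so p = 8.5 and Q = 4.

8.50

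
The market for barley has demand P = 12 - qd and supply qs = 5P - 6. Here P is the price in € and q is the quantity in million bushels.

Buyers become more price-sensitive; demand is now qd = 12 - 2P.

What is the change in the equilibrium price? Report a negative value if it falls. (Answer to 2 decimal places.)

Solve the original market: 12 - P = 5P - 6, hence P = 3 and q = 9.
The new curves are qd = 12 - 2P (demand) and qs = 5P - 6 (supply).
Setting them equal: 12 - 2P = 5P - 6 → 18 = 7P, so P = 18/7 ≈ 2.5714 and q = 48/7 ≈ 6.8571.
ΔP = 2.5714 − 3 = -0.43.

-0.43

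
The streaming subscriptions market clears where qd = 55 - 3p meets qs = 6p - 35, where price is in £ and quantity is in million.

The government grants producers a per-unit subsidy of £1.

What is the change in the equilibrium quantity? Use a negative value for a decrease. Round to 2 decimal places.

Solve the original market: 55 - 3p = 6p - 35, hence p = 10 and q = 25.
Since sellers receive the price plus the subsidy, the effective supply curve becomes qs = 6p - 29.
Clearing the new market: 55 - 3p = 6p - 29, so p = 28/3 ≈ 9.3333 and q = 27.
Δq = 27 − 25 = +2.00.

+2.00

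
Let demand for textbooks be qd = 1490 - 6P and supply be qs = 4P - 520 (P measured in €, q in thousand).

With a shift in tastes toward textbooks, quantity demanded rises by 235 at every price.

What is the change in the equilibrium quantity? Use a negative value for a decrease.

+94

Solve the original market: 1490 - 6P = 4P - 520, hence P = 201 and q = 284.
The shock moves the curves to qd = 1725 - 6P and qs = 4P - 520.
Setting them equal: 1725 - 6P = 4P - 520 → 2245 = 10P, so P = 224.5 and q = 378.
Δq = 378 − 284 = +94.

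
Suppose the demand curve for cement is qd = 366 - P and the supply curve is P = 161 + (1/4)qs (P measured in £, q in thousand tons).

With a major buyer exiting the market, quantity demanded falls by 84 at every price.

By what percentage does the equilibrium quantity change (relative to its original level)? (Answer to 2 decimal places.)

Original equilibrium: 366 - P = 4P - 644 gives 1010 = 5P, so P = 202 and q = 164.
The shock moves the curves to qd = 282 - P and qs = 4P - 644.
New equilibrium: 282 - P = 4P - 644 ⇒ 926 = 5P ⇒ P = 185.2, q = 96.8.
%Δq = (96.8 − 164) / 164 × 100 = -40.98%.

-40.98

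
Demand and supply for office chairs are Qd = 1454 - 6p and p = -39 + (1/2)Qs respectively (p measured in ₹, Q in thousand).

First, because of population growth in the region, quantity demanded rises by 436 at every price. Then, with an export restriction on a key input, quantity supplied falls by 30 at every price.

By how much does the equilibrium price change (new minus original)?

+58.25

Original equilibrium: 1454 - 6p = 2p + 78 gives 1376 = 8p, so p = 172 and Q = 422.
After the shift, demand is Qd = 1890 - 6p and supply is Qs = 2p + 48.
Equate the new curves: 1890 - 6p = 2p + 48, giving 1842 = 8p, p = 230.25, Q = 508.5.
Δp = 230.25 − 172 = +58.25.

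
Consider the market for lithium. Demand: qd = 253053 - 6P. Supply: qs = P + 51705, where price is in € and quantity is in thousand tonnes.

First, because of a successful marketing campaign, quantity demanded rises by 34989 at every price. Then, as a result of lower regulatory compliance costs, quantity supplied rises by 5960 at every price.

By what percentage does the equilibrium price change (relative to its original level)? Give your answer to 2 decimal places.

+14.42

Initially, 253053 - 6P = P + 51705, so 201348 = 7P and P = 28764, q = 80469.
The new curves are qd = 288042 - 6P (demand) and qs = P + 57665 (supply).
Equate the new curves: 288042 - 6P = P + 57665, giving 230377 = 7P, P = 32911, q = 90576.
%ΔP = (32911 − 28764) / 28764 × 100 = +14.42%.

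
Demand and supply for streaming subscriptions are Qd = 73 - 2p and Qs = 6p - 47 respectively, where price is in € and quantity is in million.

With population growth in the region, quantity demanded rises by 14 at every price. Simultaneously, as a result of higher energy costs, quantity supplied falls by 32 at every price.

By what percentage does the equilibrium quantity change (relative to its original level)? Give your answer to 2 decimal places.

Before the shock: 73 - 2p = 6p - 47 ⇒ 120 = 8p ⇒ p = 15, Q = 43.
After the shift, demand is Qd = 87 - 2p and supply is Qs = 6p - 79.
Clearing the new market: 87 - 2p = 6p - 79, so p = 20.75 and Q = 45.5.
%ΔQ = (45.5 − 43) / 43 × 100 = +5.81%.

+5.81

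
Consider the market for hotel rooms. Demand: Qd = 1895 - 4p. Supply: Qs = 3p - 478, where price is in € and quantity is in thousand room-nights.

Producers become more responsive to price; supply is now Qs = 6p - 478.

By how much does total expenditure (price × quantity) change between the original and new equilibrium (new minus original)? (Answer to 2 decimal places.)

+41717.34

Original equilibrium: 1895 - 4p = 3p - 478 gives 2373 = 7p, so p = 339 and Q = 539.
With the change applied: demand Qd = 1895 - 4p, supply Qs = 6p - 478.
Clearing the new market: 1895 - 4p = 6p - 478, so p = 237.3 and Q = 945.8.
Expenditure moves from 339×539 = 182721 to 237.3×945.8 = 224438.34; change = +41717.34.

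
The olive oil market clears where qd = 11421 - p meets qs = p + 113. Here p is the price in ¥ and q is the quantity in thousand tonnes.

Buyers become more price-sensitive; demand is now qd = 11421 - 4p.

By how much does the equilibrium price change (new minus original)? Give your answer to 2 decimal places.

Initially, 11421 - p = p + 113, so 11308 = 2p and p = 5654, q = 5767.
The shock moves the curves to qd = 11421 - 4p and qs = p + 113.
New equilibrium: 11421 - 4p = p + 113 ⇒ 11308 = 5p ⇒ p = 2261.6, q = 2374.6.
Δp = 2261.6 − 5654 = -3392.40.

-3392.40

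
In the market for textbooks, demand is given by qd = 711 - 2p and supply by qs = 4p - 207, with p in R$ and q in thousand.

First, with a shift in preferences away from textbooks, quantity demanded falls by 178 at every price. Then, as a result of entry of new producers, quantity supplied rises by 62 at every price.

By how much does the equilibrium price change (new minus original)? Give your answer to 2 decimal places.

Solve the original market: 711 - 2p = 4p - 207, hence p = 153 and q = 405.
The shock moves the curves to qd = 533 - 2p and qs = 4p - 145.
Equate the new curves: 533 - 2p = 4p - 145, giving 678 = 6p, p = 113, q = 307.
Δp = 113 − 153 = -40.00.

-40.00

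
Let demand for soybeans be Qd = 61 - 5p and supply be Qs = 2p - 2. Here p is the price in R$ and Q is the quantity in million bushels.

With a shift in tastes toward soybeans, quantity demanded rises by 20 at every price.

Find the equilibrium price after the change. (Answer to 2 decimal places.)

Initially, 61 - 5p = 2p - 2, so 63 = 7p and p = 9, Q = 16.
With the change applied: demand Qd = 81 - 5p, supply Qs = 2p - 2.
New equilibrium: 81 - 5p = 2p - 2 ⇒ 83 = 7p ⇒ p = 83/7 ≈ 11.8571, Q = 152/7 ≈ 21.7143.

11.86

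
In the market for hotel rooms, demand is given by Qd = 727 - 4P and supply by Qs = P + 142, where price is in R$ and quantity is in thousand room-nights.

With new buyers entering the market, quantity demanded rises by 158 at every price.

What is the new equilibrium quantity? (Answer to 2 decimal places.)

290.60

Original equilibrium: 727 - 4P = P + 142 gives 585 = 5P, so P = 117 and Q = 259.
The new curves are Qd = 885 - 4P (demand) and Qs = P + 142 (supply).
Setting them equal: 885 - 4P = P + 142 → 743 = 5P, so P = 148.6 and Q = 290.6.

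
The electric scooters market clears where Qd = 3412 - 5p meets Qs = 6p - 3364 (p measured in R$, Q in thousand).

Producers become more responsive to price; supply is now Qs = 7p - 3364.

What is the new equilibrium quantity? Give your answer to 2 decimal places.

Original equilibrium: 3412 - 5p = 6p - 3364 gives 6776 = 11p, so p = 616 and Q = 332.
With the change applied: demand Qd = 3412 - 5p, supply Qs = 7p - 3364.
Equate the new curves: 3412 - 5p = 7p - 3364, giving 6776 = 12p, p = 1694/3 ≈ 564.6667, Q = 1766/3 ≈ 588.6667.

588.67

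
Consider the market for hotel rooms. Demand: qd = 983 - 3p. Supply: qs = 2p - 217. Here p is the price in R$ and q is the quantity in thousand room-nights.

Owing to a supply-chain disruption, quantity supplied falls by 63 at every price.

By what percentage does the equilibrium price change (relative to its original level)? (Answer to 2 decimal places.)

Original equilibrium: 983 - 3p = 2p - 217 gives 1200 = 5p, so p = 240 and q = 263.
With the change applied: demand qd = 983 - 3p, supply qs = 2p - 280.
Equate the new curves: 983 - 3p = 2p - 280, giving 1263 = 5p, p = 252.6, q = 225.2.
%Δp = (252.6 − 240) / 240 × 100 = +5.25%.

+5.25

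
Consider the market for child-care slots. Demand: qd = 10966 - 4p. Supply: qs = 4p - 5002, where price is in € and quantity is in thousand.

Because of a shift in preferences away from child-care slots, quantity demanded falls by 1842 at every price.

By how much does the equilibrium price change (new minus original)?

-230.25

Solve the original market: 10966 - 4p = 4p - 5002, hence p = 1996 and q = 2982.
The shock moves the curves to qd = 9124 - 4p and qs = 4p - 5002.
Equate the new curves: 9124 - 4p = 4p - 5002, giving 14126 = 8p, p = 1765.75, q = 2061.
Δp = 1765.75 − 1996 = -230.25.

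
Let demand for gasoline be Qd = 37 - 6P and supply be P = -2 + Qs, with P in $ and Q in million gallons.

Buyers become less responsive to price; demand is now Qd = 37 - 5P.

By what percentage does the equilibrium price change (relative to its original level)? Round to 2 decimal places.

Original equilibrium: 37 - 6P = P + 2 gives 35 = 7P, so P = 5 and Q = 7.
With the change applied: demand Qd = 37 - 5P, supply Qs = P + 2.
Clearing the new market: 37 - 5P = P + 2, so P = 35/6 ≈ 5.8333 and Q = 47/6 ≈ 7.8333.
%ΔP = (5.8333 − 5) / 5 × 100 = +16.67%.

+16.67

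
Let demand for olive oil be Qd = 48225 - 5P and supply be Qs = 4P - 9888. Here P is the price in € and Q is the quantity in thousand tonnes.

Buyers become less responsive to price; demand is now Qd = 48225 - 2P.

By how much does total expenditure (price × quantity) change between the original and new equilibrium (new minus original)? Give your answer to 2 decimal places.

Solve the original market: 48225 - 5P = 4P - 9888, hence P = 6457 and Q = 15940.
With the change applied: demand Qd = 48225 - 2P, supply Qs = 4P - 9888.
Clearing the new market: 48225 - 2P = 4P - 9888, so P = 9685.5 and Q = 28854.
Expenditure moves from 6457×15940 = 102924580 to 9685.5×28854 = 279465417; change = +176540837.00.

+176540837.00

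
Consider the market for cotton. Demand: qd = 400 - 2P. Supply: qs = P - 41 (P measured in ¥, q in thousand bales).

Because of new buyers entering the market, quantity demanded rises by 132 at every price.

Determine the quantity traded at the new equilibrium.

150

Initially, 400 - 2P = P - 41, so 441 = 3P and P = 147, q = 106.
After the shift, demand is qd = 532 - 2P and supply is qs = P - 41.
Equate the new curves: 532 - 2P = P - 41, giving 573 = 3P, P = 191, q = 150.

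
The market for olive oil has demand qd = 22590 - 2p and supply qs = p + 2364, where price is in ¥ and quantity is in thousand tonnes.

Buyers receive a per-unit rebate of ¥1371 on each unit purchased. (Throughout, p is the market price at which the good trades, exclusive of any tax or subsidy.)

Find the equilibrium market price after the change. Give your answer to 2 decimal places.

Before the shock: 22590 - 2p = p + 2364 ⇒ 20226 = 3p ⇒ p = 6742, q = 9106.
Since buyers' out-of-pocket price is the market price minus the rebate, the effective demand curve becomes qd = 25332 - 2p.
New equilibrium: 25332 - 2p = p + 2364 ⇒ 22968 = 3p ⇒ p = 7656, q = 10020.

7656.00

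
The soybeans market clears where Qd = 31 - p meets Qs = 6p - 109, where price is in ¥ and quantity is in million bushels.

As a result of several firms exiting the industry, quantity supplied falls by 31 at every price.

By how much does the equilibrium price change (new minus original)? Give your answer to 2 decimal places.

+4.43

Solve the original market: 31 - p = 6p - 109, hence p = 20 and Q = 11.
With the change applied: demand Qd = 31 - p, supply Qs = 6p - 140.
New equilibrium: 31 - p = 6p - 140 ⇒ 171 = 7p ⇒ p = 171/7 ≈ 24.4286, Q = 46/7 ≈ 6.5714.
Δp = 24.4286 − 20 = +4.43.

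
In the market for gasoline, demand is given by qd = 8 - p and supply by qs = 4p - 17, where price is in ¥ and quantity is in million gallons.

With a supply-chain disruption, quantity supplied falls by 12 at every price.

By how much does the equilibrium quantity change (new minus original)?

-2.4

Original equilibrium: 8 - p = 4p - 17 gives 25 = 5p, so p = 5 and q = 3.
The shock moves the curves to qd = 8 - p and qs = 4p - 29.
Setting them equal: 8 - p = 4p - 29 → 37 = 5p, so p = 7.4 and q = 0.6.
Δq = 0.6 − 3 = -2.4.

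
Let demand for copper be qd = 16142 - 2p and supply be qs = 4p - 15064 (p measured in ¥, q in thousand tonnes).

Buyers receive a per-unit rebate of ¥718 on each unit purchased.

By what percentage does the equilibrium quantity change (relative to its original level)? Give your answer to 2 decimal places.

+16.68

Before the shock: 16142 - 2p = 4p - 15064 ⇒ 31206 = 6p ⇒ p = 5201, q = 5740.
Since buyers' out-of-pocket price is the market price minus the rebate, the effective demand curve becomes qd = 17578 - 2p.
Clearing the new market: 17578 - 2p = 4p - 15064, so p = 16321/3 ≈ 5440.3333 and q = 20092/3 ≈ 6697.3333.
%Δq = (6697.3333 − 5740) / 5740 × 100 = +16.68%.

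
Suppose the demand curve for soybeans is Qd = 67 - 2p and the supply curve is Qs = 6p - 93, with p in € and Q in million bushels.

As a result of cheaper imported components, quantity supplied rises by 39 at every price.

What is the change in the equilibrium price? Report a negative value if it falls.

Initially, 67 - 2p = 6p - 93, so 160 = 8p and p = 20, Q = 27.
After the shift, demand is Qd = 67 - 2p and supply is Qs = 6p - 54.
Equate the new curves: 67 - 2p = 6p - 54, giving 121 = 8p, p = 15.125, Q = 36.75.
Δp = 15.125 − 20 = -4.875.

-4.875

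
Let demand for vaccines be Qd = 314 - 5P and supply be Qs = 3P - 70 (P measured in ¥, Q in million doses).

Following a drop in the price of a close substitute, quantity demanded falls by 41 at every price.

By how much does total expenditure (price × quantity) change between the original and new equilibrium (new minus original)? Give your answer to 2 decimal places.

-1038.45

Initially, 314 - 5P = 3P - 70, so 384 = 8P and P = 48, Q = 74.
After the shift, demand is Qd = 273 - 5P and supply is Qs = 3P - 70.
Equate the new curves: 273 - 5P = 3P - 70, giving 343 = 8P, P = 42.875, Q = 58.625.
Expenditure moves from 48×74 = 3552 to 42.875×58.625 = 2513.546875; change = -1038.45.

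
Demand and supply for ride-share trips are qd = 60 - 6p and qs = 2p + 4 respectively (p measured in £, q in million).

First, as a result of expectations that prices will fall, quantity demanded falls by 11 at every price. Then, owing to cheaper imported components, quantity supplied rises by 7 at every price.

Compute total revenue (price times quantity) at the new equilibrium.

Initially, 60 - 6p = 2p + 4, so 56 = 8p and p = 7, q = 18.
With the change applied: demand qd = 49 - 6p, supply qs = 2p + 11.
Setting them equal: 49 - 6p = 2p + 11 → 38 = 8p, so p = 4.75 and q = 20.5.
New expenditure = 4.75 × 20.5 = 97.375.

97.375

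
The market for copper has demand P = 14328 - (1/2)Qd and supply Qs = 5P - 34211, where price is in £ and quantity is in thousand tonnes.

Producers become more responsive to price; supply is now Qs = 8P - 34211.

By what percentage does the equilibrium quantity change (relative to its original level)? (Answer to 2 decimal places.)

Solve the original market: 28656 - 2P = 5P - 34211, hence P = 8981 and Q = 10694.
The new curves are Qd = 28656 - 2P (demand) and Qs = 8P - 34211 (supply).
Equate the new curves: 28656 - 2P = 8P - 34211, giving 62867 = 10P, P = 6286.7, Q = 16082.6.
%ΔQ = (16082.6 − 10694) / 10694 × 100 = +50.39%.

+50.39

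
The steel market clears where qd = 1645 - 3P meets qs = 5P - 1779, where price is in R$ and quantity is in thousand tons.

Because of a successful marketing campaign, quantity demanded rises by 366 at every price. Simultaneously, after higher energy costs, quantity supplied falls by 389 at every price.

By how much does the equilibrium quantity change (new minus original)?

+82.875

Before the shock: 1645 - 3P = 5P - 1779 ⇒ 3424 = 8P ⇒ P = 428, q = 361.
The new curves are qd = 2011 - 3P (demand) and qs = 5P - 2168 (supply).
Equate the new curves: 2011 - 3P = 5P - 2168, giving 4179 = 8P, P = 522.375, q = 443.875.
Δq = 443.875 − 361 = +82.875.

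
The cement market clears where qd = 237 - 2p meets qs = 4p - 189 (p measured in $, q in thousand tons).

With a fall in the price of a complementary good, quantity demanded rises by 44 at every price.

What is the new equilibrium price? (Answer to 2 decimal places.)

Before the shock: 237 - 2p = 4p - 189 ⇒ 426 = 6p ⇒ p = 71, q = 95.
The shock moves the curves to qd = 281 - 2p and qs = 4p - 189.
New equilibrium: 281 - 2p = 4p - 189 ⇒ 470 = 6p ⇒ p = 235/3 ≈ 78.3333, q = 373/3 ≈ 124.3333.

78.33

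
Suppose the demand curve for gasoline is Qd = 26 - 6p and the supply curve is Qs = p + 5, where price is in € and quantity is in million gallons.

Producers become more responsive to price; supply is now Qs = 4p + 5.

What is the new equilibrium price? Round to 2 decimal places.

2.10

Before the shock: 26 - 6p = p + 5 ⇒ 21 = 7p ⇒ p = 3, Q = 8.
The new curves are Qd = 26 - 6p (demand) and Qs = 4p + 5 (supply).
Setting them equal: 26 - 6p = 4p + 5 → 21 = 10p, so p = 2.1 and Q = 13.4.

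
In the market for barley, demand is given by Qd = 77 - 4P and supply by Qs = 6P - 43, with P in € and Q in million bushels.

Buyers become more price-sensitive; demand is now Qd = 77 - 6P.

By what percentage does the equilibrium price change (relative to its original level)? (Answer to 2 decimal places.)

Before the shock: 77 - 4P = 6P - 43 ⇒ 120 = 10P ⇒ P = 12, Q = 29.
The new curves are Qd = 77 - 6P (demand) and Qs = 6P - 43 (supply).
New equilibrium: 77 - 6P = 6P - 43 ⇒ 120 = 12P ⇒ P = 10, Q = 17.
%ΔP = (10 − 12) / 12 × 100 = -16.67%.

-16.67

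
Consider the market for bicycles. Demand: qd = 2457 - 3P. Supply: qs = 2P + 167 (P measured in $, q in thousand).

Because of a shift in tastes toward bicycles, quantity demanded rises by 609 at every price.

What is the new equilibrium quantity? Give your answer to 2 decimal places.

1326.60

Initially, 2457 - 3P = 2P + 167, so 2290 = 5P and P = 458, q = 1083.
The shock moves the curves to qd = 3066 - 3P and qs = 2P + 167.
Equate the new curves: 3066 - 3P = 2P + 167, giving 2899 = 5P, P = 579.8, q = 1326.6.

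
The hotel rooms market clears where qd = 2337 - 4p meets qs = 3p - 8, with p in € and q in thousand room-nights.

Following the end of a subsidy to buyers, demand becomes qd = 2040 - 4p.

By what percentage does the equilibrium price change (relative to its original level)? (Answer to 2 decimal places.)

-12.67

Initially, 2337 - 4p = 3p - 8, so 2345 = 7p and p = 335, q = 997.
After the shift, demand is qd = 2040 - 4p and supply is qs = 3p - 8.
Clearing the new market: 2040 - 4p = 3p - 8, so p = 2048/7 ≈ 292.5714 and q = 6088/7 ≈ 869.7143.
%Δp = (292.5714 − 335) / 335 × 100 = -12.67%.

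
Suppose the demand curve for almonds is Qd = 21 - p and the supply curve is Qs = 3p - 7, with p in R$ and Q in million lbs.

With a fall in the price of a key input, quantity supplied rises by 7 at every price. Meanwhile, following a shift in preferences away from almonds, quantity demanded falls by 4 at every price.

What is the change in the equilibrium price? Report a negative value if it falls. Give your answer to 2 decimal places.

Solve the original market: 21 - p = 3p - 7, hence p = 7 and Q = 14.
The shock moves the curves to Qd = 17 - p and Qs = 3p.
Clearing the new market: 17 - p = 3p, so p = 4.25 and Q = 12.75.
Δp = 4.25 − 7 = -2.75.

-2.75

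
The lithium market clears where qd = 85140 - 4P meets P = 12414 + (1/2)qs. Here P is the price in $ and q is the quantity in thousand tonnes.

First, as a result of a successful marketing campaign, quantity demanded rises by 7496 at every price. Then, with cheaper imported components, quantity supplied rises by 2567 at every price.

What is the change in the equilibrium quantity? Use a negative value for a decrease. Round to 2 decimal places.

+4210.00

Original equilibrium: 85140 - 4P = 2P - 24828 gives 109968 = 6P, so P = 18328 and q = 11828.
After the shift, demand is qd = 92636 - 4P and supply is qs = 2P - 22261.
Setting them equal: 92636 - 4P = 2P - 22261 → 114897 = 6P, so P = 19149.5 and q = 16038.
Δq = 16038 − 11828 = +4210.00.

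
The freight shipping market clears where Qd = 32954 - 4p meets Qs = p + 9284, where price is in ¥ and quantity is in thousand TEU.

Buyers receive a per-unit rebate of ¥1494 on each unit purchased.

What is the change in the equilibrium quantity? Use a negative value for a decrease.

+1195.2

Before the shock: 32954 - 4p = p + 9284 ⇒ 23670 = 5p ⇒ p = 4734, Q = 14018.
Since buyers' out-of-pocket price is the market price minus the rebate, the effective demand curve becomes Qd = 38930 - 4p.
New equilibrium: 38930 - 4p = p + 9284 ⇒ 29646 = 5p ⇒ p = 5929.2, Q = 15213.2.
ΔQ = 15213.2 − 14018 = +1195.2.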